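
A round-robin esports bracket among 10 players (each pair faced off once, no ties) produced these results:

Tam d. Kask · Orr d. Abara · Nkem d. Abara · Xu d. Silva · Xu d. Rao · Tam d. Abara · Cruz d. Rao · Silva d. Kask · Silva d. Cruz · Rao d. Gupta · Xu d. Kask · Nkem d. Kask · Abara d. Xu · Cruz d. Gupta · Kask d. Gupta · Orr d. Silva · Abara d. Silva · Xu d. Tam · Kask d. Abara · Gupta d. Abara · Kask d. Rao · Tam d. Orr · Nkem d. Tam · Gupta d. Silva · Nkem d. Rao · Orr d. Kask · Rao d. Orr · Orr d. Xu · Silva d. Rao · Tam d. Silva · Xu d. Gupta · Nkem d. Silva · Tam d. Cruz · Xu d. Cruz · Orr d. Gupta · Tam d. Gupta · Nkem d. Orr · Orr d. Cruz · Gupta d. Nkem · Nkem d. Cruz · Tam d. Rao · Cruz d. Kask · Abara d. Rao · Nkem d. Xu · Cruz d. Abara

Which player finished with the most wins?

Win totals: Silva 3, Rao 2, Abara 3, Tam 7, Gupta 3, Xu 6, Cruz 4, Kask 3, Orr 6, Nkem 8.
Nkem leads with 8 wins (next highest: 7).

Nkem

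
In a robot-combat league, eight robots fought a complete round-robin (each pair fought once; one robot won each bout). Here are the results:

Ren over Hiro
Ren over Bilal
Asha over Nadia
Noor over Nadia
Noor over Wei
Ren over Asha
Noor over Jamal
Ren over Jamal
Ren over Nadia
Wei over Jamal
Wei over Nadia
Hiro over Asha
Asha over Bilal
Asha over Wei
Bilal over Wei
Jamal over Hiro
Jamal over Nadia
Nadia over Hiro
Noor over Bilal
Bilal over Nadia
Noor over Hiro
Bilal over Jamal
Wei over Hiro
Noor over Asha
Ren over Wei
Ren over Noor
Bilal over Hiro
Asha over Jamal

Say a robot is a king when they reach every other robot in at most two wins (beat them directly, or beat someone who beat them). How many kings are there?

Jamal cannot reach Ren, Wei, Noor, Bilal in two steps.
Hiro cannot reach Ren, Noor in two steps.
Ren reaches everyone (king).
Wei cannot reach Ren, Noor, Bilal in two steps.
Noor cannot reach Ren in two steps.
Bilal cannot reach Ren, Noor in two steps.
Nadia cannot reach Jamal, Ren, Wei, Noor, Bilal in two steps.
Asha cannot reach Ren, Noor in two steps.
Kings: Ren — 1.

1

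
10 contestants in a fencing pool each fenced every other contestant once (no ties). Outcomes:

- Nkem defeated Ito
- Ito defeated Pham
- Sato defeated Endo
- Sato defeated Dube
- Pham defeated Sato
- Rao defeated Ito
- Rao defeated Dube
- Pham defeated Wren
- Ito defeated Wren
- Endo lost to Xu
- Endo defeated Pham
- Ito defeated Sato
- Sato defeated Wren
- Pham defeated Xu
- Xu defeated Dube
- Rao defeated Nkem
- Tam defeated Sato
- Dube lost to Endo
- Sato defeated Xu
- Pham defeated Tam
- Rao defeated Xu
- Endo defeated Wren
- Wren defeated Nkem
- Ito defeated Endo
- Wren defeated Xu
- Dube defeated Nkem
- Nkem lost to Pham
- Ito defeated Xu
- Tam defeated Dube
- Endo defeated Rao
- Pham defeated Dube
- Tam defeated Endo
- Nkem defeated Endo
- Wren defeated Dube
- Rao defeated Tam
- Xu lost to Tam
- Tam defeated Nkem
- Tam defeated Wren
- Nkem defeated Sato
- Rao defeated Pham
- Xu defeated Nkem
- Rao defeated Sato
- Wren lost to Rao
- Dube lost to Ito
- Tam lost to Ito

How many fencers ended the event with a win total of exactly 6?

2

Win totals: Rao 8, Sato 4, Dube 1, Nkem 3, Wren 3, Xu 3, Ito 7, Tam 6, Endo 4, Pham 6.
Exactly 6: Tam, Pham — 2 fencers.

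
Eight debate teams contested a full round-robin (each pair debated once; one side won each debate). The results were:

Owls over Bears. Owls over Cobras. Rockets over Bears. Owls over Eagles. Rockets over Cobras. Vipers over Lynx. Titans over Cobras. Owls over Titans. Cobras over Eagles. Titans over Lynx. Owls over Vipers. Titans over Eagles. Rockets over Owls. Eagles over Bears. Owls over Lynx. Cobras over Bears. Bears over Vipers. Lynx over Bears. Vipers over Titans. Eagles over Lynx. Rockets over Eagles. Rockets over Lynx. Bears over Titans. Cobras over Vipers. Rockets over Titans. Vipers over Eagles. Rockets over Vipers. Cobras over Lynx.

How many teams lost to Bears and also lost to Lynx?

Bears beat: Vipers, Titans.
Lynx beat: Bears.
No one was beaten by both.

0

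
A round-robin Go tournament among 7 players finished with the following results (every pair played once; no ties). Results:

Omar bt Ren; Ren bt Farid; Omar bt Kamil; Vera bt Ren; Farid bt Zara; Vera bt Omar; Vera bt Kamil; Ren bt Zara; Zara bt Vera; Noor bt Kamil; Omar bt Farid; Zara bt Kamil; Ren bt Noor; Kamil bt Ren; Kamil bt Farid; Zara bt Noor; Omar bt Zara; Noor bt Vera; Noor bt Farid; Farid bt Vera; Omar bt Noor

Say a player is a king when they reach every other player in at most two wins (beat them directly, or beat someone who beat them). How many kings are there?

Vera reaches everyone (king).
Zara reaches everyone (king).
Ren cannot reach Omar in two steps.
Omar reaches everyone (king).
Kamil cannot reach Omar in two steps.
Noor reaches everyone (king).
Farid reaches everyone (king).
Kings: Vera, Zara, Omar, Noor, Farid — 5.

5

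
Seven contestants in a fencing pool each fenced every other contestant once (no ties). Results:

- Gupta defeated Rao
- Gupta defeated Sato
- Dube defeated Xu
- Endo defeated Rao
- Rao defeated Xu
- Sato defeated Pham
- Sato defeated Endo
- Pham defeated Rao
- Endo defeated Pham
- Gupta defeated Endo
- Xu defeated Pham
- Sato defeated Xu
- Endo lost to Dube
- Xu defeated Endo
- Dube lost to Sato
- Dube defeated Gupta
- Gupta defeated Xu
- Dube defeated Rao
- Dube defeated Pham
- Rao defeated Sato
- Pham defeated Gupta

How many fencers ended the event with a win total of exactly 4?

Win totals: Gupta 4, Rao 2, Pham 2, Endo 2, Xu 2, Sato 4, Dube 5.
Exactly 4: Gupta, Sato — 2 fencers.

2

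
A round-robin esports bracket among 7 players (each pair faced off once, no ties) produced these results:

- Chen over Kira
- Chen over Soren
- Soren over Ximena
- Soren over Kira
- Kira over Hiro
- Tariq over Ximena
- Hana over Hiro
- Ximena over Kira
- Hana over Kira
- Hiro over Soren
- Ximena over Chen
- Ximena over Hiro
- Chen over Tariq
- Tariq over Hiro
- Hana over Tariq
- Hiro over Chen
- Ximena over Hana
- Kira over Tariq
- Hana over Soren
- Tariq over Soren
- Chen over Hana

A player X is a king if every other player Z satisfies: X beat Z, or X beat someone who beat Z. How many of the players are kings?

Kira cannot reach Hana in two steps.
Tariq reaches everyone (king).
Hiro reaches everyone (king).
Chen reaches everyone (king).
Ximena reaches everyone (king).
Soren reaches everyone (king).
Hana reaches everyone (king).
Kings: Tariq, Hiro, Chen, Ximena, Soren, Hana — 6.

6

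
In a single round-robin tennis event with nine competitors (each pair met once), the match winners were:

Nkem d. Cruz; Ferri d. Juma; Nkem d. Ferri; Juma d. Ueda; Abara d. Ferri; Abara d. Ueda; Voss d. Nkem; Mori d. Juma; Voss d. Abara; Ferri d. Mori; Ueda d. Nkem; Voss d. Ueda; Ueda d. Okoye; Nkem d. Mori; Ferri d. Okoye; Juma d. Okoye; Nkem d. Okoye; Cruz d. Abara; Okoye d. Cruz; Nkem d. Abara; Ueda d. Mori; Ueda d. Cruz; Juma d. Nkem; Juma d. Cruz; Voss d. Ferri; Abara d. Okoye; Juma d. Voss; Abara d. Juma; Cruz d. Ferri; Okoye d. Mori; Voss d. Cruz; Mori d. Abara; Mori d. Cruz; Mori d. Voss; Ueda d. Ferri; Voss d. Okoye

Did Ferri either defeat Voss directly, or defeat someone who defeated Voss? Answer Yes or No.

Yes

Ferri did not beat Voss directly.
Ferri beat Juma, Mori, Okoye. Of those, Juma beat Voss.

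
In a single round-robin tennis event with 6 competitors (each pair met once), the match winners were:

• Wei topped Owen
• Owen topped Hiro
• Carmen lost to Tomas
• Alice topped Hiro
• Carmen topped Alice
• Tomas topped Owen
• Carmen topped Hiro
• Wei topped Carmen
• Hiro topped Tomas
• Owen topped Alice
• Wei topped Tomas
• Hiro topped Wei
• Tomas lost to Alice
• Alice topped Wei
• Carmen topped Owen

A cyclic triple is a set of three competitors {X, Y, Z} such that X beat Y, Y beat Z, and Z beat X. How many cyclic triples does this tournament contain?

8

Win totals: Hiro 2, Alice 3, Wei 3, Owen 2, Tomas 2, Carmen 3.
A competitor with w wins dominates both others in C(w,2) triples; summing gives 1 + 3 + 3 + 1 + 1 + 3 = 12 transitive triples.
Total triples C(6,3) = 20, so cyclic triples = 20 − 12 = 8.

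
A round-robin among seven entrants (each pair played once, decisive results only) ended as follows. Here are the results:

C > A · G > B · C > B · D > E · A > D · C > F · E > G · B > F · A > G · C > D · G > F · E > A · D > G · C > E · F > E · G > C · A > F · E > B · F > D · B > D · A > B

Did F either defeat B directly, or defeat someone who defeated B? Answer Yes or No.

Yes

F did not beat B directly.
F beat D, E. Of those, E beat B.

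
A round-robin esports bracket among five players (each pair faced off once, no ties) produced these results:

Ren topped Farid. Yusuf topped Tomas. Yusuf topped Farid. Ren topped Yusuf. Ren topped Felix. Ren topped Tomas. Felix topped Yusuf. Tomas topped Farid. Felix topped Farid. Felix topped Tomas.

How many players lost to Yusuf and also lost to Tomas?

1

Yusuf beat: Farid, Tomas.
Tomas beat: Farid.
Both beat: Farid — 1.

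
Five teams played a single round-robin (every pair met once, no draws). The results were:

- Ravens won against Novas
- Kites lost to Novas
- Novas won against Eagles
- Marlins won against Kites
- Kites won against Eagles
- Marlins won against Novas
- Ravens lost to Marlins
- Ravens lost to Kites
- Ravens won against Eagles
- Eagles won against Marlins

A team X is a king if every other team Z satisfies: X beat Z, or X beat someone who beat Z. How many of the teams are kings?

5

Ravens reaches everyone (king).
Marlins reaches everyone (king).
Novas reaches everyone (king).
Kites reaches everyone (king).
Eagles reaches everyone (king).
Kings: Ravens, Marlins, Novas, Kites, Eagles — 5.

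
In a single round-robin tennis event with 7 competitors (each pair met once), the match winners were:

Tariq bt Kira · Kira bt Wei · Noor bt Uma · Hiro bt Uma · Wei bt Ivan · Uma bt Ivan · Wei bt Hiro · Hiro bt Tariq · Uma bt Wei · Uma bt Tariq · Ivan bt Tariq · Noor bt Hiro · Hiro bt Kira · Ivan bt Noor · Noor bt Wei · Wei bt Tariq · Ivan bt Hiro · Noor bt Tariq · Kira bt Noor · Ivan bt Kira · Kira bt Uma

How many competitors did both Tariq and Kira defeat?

0

Tariq beat: Kira.
Kira beat: Noor, Uma, Wei.
No one was beaten by both.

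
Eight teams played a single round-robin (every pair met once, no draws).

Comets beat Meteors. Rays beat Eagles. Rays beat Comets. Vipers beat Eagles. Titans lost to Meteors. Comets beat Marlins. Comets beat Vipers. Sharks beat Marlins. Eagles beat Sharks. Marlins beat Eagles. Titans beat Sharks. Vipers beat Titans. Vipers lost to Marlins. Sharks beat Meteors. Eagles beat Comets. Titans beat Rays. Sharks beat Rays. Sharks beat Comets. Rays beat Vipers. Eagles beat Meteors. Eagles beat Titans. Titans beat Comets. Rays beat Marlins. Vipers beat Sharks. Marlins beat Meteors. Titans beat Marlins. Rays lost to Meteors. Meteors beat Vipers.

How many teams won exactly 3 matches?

Win totals: Rays 4, Marlins 3, Eagles 4, Titans 4, Sharks 4, Comets 3, Vipers 3, Meteors 3.
Exactly 3: Marlins, Comets, Vipers, Meteors — 4 teams.

4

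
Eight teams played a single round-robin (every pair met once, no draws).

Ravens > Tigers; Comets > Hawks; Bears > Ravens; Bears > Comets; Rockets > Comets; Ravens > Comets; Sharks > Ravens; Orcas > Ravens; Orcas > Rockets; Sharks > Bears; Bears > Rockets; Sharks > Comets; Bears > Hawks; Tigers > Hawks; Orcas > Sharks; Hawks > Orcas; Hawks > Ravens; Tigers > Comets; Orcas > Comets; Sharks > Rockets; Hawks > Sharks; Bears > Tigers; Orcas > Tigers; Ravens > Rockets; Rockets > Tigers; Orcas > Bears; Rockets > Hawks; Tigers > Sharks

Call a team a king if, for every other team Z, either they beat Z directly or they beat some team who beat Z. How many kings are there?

Sharks cannot reach Orcas in two steps.
Hawks reaches everyone (king).
Orcas reaches everyone (king).
Ravens cannot reach Orcas, Bears in two steps.
Comets cannot reach Tigers, Bears, Rockets in two steps.
Tigers reaches everyone (king).
Bears reaches everyone (king).
Rockets cannot reach Bears in two steps.
Kings: Hawks, Orcas, Tigers, Bears — 4.

4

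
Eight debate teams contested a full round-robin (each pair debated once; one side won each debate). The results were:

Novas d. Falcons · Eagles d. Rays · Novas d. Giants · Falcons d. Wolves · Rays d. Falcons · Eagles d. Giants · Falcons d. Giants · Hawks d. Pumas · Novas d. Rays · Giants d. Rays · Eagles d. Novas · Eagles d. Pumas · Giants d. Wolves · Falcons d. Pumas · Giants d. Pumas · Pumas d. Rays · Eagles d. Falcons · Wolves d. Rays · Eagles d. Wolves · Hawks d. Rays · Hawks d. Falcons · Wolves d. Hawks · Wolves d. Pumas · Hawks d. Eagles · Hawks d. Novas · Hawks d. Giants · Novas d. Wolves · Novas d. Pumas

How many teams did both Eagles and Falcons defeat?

3

Eagles beat: Novas, Giants, Rays, Pumas, Wolves, Falcons.
Falcons beat: Giants, Pumas, Wolves.
Both beat: Giants, Pumas, Wolves — 3.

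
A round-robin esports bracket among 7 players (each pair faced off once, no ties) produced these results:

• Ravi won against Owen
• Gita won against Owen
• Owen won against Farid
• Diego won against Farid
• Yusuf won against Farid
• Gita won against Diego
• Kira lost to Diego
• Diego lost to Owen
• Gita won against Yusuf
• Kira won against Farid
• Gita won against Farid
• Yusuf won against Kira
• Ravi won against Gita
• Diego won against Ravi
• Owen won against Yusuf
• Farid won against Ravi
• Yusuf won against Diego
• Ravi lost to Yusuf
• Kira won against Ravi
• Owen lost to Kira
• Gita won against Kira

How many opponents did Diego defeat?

3

Diego's results: beat Ravi, Farid, Kira; lost to Owen, Yusuf, Gita.
That is 3 wins.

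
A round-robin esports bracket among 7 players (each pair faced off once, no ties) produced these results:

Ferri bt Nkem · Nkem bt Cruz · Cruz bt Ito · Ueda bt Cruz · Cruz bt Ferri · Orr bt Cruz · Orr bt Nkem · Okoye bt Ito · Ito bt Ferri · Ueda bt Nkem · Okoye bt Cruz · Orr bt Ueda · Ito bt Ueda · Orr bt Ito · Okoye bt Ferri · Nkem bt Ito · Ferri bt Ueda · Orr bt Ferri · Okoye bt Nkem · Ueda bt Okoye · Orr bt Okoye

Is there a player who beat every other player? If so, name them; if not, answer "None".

Orr has 6 wins out of 6 opponents — a perfect record.

Orr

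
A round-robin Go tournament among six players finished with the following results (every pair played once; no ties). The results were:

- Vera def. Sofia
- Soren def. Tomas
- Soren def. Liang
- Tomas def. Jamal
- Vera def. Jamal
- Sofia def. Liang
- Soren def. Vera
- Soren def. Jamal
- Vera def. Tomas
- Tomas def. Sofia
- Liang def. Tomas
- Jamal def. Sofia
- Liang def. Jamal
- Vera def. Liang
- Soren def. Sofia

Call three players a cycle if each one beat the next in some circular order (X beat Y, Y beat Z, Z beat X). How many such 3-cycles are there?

2

Win totals: Sofia 1, Liang 2, Soren 5, Vera 4, Jamal 1, Tomas 2.
A player with w wins dominates both others in C(w,2) triples; summing gives 0 + 1 + 10 + 6 + 0 + 1 = 18 transitive triples.
Total triples C(6,3) = 20, so cyclic triples = 20 − 18 = 2.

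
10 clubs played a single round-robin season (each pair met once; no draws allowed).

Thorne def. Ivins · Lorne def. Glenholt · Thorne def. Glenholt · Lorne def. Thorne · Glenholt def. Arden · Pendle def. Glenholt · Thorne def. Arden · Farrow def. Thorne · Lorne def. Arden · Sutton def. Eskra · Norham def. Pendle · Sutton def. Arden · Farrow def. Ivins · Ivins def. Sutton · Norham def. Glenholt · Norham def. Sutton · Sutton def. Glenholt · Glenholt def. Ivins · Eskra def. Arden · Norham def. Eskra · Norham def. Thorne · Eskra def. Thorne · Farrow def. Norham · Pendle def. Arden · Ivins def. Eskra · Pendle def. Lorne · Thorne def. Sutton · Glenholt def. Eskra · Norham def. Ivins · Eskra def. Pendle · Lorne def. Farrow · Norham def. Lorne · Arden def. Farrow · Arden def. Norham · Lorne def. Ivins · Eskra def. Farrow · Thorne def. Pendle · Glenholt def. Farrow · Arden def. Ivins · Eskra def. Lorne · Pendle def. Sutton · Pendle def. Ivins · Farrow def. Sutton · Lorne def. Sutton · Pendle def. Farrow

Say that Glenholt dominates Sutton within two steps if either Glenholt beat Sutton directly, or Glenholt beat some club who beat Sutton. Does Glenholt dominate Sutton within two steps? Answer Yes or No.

Glenholt did not beat Sutton directly.
Glenholt beat Eskra, Ivins, Arden, Farrow. Of those, Ivins beat Sutton.

Yes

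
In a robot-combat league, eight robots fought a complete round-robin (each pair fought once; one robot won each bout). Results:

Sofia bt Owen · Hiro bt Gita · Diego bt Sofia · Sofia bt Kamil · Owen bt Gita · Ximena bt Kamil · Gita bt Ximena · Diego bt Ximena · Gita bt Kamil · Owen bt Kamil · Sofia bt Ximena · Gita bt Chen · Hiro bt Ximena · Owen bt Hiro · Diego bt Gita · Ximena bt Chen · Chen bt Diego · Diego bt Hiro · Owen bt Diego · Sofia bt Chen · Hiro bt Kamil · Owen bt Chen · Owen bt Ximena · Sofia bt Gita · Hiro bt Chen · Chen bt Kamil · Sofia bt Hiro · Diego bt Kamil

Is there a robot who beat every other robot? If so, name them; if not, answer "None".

None

Highest win total is Sofia with 6 (out of 7 possible).
Sofia lost to Diego, so no robot went undefeated.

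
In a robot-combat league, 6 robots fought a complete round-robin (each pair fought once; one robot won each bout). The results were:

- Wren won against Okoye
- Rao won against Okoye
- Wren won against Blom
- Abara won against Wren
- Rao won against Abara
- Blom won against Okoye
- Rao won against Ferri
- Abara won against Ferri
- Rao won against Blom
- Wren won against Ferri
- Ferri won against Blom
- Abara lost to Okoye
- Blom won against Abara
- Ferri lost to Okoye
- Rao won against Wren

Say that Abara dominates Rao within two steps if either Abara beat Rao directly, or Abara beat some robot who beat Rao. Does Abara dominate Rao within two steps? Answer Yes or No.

No

Abara did not beat Rao directly.
Abara beat Wren, Ferri, but each of them lost to Rao. No two-step path.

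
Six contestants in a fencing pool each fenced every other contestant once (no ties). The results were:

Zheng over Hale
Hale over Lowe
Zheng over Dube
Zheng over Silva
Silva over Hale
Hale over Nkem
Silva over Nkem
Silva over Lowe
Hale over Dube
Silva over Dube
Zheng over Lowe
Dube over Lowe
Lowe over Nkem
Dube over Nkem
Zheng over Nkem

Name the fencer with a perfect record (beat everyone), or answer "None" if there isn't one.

Zheng

Zheng has 5 wins out of 5 opponents — a perfect record.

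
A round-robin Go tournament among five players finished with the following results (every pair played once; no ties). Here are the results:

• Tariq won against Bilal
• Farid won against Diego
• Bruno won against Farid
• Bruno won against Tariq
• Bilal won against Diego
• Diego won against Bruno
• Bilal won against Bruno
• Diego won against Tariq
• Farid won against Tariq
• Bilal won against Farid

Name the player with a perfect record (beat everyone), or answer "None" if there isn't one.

None

Highest win total is Bilal with 3 (out of 4 possible).
Bilal lost to Tariq, so no player went undefeated.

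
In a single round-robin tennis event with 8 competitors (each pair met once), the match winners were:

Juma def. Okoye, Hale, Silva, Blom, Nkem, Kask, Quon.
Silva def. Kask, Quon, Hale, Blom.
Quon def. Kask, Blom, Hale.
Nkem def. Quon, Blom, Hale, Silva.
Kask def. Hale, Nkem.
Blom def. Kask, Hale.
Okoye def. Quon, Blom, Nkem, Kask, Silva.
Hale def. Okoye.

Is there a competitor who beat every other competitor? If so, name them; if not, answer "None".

Juma has 7 wins out of 7 opponents — a perfect record.

Juma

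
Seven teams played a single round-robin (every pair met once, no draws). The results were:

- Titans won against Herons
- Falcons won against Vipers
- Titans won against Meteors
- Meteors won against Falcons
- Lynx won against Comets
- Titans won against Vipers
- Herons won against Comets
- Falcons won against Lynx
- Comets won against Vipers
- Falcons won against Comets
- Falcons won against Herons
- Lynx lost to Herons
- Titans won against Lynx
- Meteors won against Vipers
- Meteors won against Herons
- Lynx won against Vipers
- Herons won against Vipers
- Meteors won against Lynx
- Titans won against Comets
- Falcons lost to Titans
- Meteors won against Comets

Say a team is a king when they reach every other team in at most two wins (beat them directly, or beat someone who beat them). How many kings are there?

Falcons cannot reach Meteors, Titans in two steps.
Meteors cannot reach Titans in two steps.
Lynx cannot reach Falcons, Meteors, Herons, Titans in two steps.
Herons cannot reach Falcons, Meteors, Titans in two steps.
Vipers cannot reach Falcons, Meteors, Lynx, Herons, Titans, Comets in two steps.
Titans reaches everyone (king).
Comets cannot reach Falcons, Meteors, Lynx, Herons, Titans in two steps.
Kings: Titans — 1.

1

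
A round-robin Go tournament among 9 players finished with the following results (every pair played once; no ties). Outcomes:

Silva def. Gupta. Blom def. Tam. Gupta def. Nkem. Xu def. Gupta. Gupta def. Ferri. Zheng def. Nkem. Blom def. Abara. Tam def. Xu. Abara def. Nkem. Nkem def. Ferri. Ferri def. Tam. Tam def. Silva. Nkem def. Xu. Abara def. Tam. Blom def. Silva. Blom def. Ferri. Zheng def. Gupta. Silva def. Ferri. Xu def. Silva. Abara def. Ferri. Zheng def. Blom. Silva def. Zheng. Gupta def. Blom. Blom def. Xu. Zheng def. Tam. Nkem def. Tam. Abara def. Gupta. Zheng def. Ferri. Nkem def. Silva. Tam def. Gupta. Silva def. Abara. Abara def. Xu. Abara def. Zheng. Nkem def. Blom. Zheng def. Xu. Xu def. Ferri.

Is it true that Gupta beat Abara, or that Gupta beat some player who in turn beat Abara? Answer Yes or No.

Yes

Gupta did not beat Abara directly.
Gupta beat Nkem, Ferri, Blom. Of those, Blom beat Abara.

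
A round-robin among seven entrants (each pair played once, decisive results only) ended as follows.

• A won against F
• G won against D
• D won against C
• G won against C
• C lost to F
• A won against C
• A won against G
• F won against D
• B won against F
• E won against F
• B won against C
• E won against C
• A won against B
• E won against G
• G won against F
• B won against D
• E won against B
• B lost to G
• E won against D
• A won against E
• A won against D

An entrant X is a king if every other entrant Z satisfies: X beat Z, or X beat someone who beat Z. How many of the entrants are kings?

1

A reaches everyone (king).
B cannot reach A, E, G in two steps.
C cannot reach A, B, D, E, F, G in two steps.
D cannot reach A, B, E, F, G in two steps.
E cannot reach A in two steps.
F cannot reach A, B, E, G in two steps.
G cannot reach A, E in two steps.
Kings: A — 1.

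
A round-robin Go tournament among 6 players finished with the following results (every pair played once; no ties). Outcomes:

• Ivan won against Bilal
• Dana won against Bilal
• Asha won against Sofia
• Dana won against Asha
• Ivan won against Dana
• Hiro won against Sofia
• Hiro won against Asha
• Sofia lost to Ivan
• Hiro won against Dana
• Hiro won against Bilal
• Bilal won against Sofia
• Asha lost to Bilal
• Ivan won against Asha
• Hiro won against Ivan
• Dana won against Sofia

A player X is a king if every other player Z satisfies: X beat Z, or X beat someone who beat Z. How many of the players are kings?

Sofia cannot reach Asha, Dana, Ivan, Bilal, Hiro in two steps.
Asha cannot reach Dana, Ivan, Bilal, Hiro in two steps.
Dana cannot reach Ivan, Hiro in two steps.
Ivan cannot reach Hiro in two steps.
Bilal cannot reach Dana, Ivan, Hiro in two steps.
Hiro reaches everyone (king).
Kings: Hiro — 1.

1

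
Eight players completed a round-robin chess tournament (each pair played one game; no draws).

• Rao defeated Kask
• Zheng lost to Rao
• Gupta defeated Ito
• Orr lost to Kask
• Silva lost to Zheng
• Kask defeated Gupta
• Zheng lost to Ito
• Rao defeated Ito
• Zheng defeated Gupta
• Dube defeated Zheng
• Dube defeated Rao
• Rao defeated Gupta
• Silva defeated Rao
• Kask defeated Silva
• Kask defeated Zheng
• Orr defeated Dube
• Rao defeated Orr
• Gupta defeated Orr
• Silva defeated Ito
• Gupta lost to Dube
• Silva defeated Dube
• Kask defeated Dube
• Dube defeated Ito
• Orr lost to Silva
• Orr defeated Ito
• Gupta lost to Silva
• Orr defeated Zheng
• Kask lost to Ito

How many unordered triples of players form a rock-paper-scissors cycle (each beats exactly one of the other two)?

14

Win totals: Gupta 2, Zheng 2, Dube 4, Kask 5, Ito 2, Orr 3, Silva 5, Rao 5.
A player with w wins dominates both others in C(w,2) triples; summing gives 1 + 1 + 6 + 10 + 1 + 3 + 10 + 10 = 42 transitive triples.
Total triples C(8,3) = 56, so cyclic triples = 56 − 42 = 14.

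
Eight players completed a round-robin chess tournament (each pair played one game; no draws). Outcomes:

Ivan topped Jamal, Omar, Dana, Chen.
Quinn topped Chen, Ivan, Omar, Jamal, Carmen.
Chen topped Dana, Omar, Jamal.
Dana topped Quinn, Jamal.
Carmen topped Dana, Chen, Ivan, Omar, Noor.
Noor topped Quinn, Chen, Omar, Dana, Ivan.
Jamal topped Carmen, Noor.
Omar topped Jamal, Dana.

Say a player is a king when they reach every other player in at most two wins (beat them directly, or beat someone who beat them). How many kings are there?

6

Omar cannot reach Chen, Ivan in two steps.
Jamal reaches everyone (king).
Chen cannot reach Ivan in two steps.
Ivan reaches everyone (king).
Noor reaches everyone (king).
Dana reaches everyone (king).
Carmen reaches everyone (king).
Quinn reaches everyone (king).
Kings: Jamal, Ivan, Noor, Dana, Carmen, Quinn — 6.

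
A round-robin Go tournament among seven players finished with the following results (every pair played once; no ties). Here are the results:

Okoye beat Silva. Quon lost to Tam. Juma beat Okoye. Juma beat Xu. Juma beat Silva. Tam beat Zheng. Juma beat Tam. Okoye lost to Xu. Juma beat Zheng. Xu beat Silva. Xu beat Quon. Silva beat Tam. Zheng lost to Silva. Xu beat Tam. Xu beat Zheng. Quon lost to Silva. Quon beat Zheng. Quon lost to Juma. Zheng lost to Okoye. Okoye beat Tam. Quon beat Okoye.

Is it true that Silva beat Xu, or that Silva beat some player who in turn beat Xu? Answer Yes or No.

Silva did not beat Xu directly.
Silva beat Quon, Tam, Zheng, but each of them lost to Xu. No two-step path.

No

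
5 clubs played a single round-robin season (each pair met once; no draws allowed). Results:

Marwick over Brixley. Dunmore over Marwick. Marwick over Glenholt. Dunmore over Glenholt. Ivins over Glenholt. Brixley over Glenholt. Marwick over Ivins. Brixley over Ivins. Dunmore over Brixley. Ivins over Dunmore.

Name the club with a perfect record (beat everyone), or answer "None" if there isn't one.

Highest win total is Marwick with 3 (out of 4 possible).
Marwick lost to Dunmore, so no club went undefeated.

None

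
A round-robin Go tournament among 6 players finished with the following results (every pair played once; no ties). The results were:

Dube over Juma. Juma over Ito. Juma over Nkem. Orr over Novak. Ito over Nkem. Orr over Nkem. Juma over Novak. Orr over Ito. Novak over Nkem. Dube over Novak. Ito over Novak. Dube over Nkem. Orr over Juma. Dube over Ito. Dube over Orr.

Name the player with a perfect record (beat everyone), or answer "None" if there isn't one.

Dube

Dube has 5 wins out of 5 opponents — a perfect record.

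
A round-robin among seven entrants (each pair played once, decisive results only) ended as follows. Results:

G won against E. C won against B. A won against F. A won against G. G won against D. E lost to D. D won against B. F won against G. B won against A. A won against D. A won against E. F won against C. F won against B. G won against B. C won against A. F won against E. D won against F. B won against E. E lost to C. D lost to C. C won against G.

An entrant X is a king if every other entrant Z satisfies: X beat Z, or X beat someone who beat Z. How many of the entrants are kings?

A reaches everyone (king).
B cannot reach C in two steps.
C reaches everyone (king).
D reaches everyone (king).
E cannot reach A, B, C, D, F, G in two steps.
F reaches everyone (king).
G cannot reach C in two steps.
Kings: A, C, D, F — 4.

4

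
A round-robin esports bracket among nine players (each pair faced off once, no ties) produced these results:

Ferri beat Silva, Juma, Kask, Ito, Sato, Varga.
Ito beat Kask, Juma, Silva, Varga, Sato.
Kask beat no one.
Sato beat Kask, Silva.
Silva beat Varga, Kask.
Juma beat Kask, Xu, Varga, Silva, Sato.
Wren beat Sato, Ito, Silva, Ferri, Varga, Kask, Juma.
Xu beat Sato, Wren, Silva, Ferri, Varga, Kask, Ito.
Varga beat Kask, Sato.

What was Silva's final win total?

2

Silva's results: beat Kask, Varga; lost to Wren, Xu, Ito, Sato, Juma, Ferri.
That is 2 wins.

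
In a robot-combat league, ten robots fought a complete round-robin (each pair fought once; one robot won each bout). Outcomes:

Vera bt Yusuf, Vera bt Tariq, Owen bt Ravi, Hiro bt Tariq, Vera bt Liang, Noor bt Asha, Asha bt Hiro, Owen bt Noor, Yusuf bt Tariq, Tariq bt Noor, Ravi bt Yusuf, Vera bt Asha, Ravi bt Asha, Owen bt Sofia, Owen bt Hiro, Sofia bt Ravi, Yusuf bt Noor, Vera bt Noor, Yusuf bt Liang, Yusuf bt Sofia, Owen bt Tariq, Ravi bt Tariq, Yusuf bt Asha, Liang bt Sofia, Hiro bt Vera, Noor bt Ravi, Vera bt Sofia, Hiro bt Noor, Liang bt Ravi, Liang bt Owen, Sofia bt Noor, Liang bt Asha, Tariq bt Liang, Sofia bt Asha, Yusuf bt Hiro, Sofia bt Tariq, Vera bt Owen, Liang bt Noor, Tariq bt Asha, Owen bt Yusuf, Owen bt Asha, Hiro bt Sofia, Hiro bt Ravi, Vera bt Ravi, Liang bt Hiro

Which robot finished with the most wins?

Win totals: Asha 1, Liang 6, Noor 2, Ravi 3, Sofia 4, Yusuf 6, Hiro 5, Tariq 3, Owen 7, Vera 8.
Vera leads with 8 wins (next highest: 7).

Vera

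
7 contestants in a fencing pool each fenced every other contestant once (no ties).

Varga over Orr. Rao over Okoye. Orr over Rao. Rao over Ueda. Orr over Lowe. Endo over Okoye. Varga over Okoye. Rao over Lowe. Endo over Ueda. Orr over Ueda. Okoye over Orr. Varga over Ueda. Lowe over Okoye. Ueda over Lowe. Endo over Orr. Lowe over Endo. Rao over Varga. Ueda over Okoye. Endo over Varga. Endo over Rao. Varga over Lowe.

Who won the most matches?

Win totals: Ueda 2, Orr 3, Varga 4, Lowe 2, Rao 4, Okoye 1, Endo 5.
Endo leads with 5 wins (next highest: 4).

Endo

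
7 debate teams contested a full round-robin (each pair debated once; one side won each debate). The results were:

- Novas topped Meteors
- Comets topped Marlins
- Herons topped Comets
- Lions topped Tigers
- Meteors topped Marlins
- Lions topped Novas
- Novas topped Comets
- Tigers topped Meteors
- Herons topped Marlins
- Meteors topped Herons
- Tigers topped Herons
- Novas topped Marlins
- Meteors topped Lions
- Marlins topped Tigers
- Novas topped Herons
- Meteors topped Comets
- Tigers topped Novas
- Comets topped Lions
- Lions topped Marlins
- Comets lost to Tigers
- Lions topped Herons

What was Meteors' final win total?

Meteors' results: beat Herons, Comets, Lions, Marlins; lost to Novas, Tigers.
That is 4 wins.

4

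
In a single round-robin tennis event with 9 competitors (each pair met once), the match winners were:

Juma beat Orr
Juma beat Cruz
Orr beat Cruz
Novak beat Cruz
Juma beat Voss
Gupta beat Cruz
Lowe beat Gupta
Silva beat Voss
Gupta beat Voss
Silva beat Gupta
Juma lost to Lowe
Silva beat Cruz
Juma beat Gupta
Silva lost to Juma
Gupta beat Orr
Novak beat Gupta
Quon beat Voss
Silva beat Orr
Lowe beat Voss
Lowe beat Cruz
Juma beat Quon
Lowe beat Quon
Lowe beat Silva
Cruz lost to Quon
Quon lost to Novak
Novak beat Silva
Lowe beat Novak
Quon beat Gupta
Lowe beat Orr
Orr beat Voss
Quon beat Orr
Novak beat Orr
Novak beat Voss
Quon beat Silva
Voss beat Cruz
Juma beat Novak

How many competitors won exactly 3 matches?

1

Win totals: Cruz 0, Novak 6, Lowe 8, Voss 1, Quon 5, Orr 2, Juma 7, Silva 4, Gupta 3.
Exactly 3: Gupta — 1 competitor.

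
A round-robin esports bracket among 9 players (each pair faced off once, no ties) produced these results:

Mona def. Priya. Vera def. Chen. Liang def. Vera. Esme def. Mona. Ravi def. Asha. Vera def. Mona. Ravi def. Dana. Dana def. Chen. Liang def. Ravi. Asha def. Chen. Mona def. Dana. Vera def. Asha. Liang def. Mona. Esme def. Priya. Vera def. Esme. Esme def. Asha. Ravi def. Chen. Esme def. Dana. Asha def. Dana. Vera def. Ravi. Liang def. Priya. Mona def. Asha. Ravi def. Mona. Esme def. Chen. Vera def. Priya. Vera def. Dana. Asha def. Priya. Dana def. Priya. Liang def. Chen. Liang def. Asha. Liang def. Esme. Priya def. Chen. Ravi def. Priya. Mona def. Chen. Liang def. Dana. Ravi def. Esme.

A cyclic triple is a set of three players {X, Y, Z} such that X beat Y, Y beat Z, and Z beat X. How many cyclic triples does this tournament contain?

Win totals: Dana 2, Liang 8, Priya 1, Asha 3, Mona 4, Vera 7, Ravi 6, Esme 5, Chen 0.
A player with w wins dominates both others in C(w,2) triples; summing gives 1 + 28 + 0 + 3 + 6 + 21 + 15 + 10 + 0 = 84 transitive triples.
Total triples C(9,3) = 84, so cyclic triples = 84 − 84 = 0.

0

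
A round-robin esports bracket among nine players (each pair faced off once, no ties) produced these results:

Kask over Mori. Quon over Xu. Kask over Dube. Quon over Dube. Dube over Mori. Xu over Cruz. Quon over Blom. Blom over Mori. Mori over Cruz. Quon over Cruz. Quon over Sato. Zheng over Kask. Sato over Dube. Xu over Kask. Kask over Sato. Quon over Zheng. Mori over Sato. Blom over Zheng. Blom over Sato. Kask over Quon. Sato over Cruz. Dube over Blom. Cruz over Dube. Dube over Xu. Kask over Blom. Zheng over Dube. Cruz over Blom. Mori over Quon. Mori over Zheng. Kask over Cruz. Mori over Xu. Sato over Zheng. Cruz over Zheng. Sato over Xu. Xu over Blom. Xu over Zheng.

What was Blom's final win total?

Blom's results: beat Mori, Zheng, Sato; lost to Cruz, Xu, Kask, Dube, Quon.
That is 3 wins.

3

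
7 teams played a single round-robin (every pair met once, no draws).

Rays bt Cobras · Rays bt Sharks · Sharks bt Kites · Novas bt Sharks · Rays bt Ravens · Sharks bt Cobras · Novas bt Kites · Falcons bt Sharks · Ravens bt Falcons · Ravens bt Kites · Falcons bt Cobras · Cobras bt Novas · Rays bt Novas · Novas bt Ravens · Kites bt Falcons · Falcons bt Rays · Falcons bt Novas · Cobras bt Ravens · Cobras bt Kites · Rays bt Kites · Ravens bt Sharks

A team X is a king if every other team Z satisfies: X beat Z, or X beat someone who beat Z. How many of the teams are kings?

Rays reaches everyone (king).
Ravens reaches everyone (king).
Sharks cannot reach Rays in two steps.
Novas cannot reach Rays in two steps.
Falcons reaches everyone (king).
Kites cannot reach Ravens in two steps.
Cobras cannot reach Rays in two steps.
Kings: Rays, Ravens, Falcons — 3.

3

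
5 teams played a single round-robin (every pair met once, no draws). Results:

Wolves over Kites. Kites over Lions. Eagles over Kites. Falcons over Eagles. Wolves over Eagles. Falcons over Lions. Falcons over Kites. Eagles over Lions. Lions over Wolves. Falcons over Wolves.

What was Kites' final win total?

1

Kites' results: beat Lions; lost to Falcons, Eagles, Wolves.
That is 1 win.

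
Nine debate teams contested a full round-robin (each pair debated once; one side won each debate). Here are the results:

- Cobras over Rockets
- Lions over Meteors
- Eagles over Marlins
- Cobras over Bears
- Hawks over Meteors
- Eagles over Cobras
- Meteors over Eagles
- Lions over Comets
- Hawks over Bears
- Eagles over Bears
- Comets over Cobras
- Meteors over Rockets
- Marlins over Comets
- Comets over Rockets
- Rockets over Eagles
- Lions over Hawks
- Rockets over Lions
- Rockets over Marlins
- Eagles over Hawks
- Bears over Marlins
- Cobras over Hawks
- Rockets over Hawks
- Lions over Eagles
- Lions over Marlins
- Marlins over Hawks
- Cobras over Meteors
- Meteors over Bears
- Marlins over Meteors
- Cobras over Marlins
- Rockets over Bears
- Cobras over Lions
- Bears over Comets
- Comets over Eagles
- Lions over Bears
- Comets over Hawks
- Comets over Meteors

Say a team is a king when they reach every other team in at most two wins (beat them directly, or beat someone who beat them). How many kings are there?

6

Comets reaches everyone (king).
Lions reaches everyone (king).
Bears cannot reach Lions in two steps.
Meteors reaches everyone (king).
Hawks cannot reach Lions, Cobras in two steps.
Marlins cannot reach Lions in two steps.
Cobras reaches everyone (king).
Rockets reaches everyone (king).
Eagles reaches everyone (king).
Kings: Comets, Lions, Meteors, Cobras, Rockets, Eagles — 6.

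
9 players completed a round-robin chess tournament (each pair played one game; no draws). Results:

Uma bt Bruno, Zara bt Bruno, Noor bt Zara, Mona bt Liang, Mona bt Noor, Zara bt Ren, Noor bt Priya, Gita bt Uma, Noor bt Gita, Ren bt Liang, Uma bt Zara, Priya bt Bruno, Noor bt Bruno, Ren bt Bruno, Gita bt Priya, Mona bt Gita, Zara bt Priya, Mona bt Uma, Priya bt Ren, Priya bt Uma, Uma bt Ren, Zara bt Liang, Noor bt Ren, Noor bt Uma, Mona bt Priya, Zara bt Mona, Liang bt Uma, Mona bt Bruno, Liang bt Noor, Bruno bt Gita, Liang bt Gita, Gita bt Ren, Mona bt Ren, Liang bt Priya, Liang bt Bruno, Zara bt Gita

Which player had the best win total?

Mona

Win totals: Zara 6, Ren 2, Uma 3, Gita 3, Noor 6, Priya 3, Bruno 1, Mona 7, Liang 5.
Mona leads with 7 wins (next highest: 6).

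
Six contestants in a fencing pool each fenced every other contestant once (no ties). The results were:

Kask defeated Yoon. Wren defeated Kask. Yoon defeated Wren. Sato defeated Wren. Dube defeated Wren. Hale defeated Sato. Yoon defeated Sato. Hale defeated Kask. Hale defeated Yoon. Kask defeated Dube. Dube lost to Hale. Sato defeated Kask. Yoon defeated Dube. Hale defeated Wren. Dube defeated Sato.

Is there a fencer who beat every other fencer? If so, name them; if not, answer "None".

Hale has 5 wins out of 5 opponents — a perfect record.

Hale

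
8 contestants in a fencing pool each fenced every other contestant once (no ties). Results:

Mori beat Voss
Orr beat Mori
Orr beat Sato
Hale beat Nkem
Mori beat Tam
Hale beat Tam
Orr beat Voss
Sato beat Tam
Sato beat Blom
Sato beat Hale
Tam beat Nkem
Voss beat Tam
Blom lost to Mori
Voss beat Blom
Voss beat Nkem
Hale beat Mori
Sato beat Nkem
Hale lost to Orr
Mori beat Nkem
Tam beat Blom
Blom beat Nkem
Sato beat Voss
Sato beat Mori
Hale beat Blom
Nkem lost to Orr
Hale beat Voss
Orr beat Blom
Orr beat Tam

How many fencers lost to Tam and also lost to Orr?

2

Tam beat: Blom, Nkem.
Orr beat: Voss, Blom, Nkem, Sato, Hale, Tam, Mori.
Both beat: Blom, Nkem — 2.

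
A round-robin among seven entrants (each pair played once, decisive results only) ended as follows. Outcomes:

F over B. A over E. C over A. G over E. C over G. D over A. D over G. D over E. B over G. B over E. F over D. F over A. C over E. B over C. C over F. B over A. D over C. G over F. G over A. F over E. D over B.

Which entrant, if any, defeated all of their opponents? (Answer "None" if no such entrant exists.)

None

Highest win total is D with 5 (out of 6 possible).
D lost to F, so no entrant went undefeated.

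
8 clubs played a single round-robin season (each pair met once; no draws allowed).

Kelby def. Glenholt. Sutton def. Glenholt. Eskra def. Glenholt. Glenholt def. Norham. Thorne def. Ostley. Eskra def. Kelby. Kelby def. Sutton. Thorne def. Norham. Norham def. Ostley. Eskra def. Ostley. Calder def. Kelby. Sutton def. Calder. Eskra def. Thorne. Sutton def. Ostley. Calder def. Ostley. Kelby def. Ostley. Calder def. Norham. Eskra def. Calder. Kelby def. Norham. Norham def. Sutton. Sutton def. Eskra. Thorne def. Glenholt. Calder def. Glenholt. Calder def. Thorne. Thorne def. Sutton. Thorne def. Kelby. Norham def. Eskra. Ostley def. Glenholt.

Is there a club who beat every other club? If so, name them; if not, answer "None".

None

Highest win total is Thorne with 5 (out of 7 possible).
Thorne lost to Eskra, Calder, so no club went undefeated.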